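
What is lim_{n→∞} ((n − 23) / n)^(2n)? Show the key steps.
lim = e^(−46)

Rewrite as (1 − 23/n)^(2n). By the standard limit (1 + x/n)^n → e^x, we have (1 − 23/n)^n → e^(−23), and raising to the 2nd power gives e^(−46).
More precisely, ln[(1 − 23/n)^(2n)] = 2n · ln(1 − 23/n) = 2n · (-23/n + O(1/n^2)) = -46 + O(1/n) → -46.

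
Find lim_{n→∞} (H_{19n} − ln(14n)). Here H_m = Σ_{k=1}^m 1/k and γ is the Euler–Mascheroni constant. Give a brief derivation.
lim = ln(19/14) + γ

By Euler-Maclaurin, H_m = ln m + γ + O(1/m). So
  H_{19n} − ln(14n) = ln(19n) + γ − ln(14n) + O(1/n)
                       = ln(19/14) + γ + O(1/n).
Hence the limit is ln(19/14) + γ.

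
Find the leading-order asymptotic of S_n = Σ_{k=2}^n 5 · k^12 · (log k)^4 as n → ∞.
S_n ~ 5 · n^13 · (log n)^4 / 13

By integral comparison, S_n = ∫_1^n 5 · x^12 · (log x)^4 dx + O(n^12 · (log n)^4). For the integral, the leading term of ∫_1^n x^12 (log x)^4 dx is n^13/13 · (log n)^4 (by repeated integration by parts; each step lowers the log-exponent and produces a relatively O(1/log n) correction). Hence S_n ~ 5 · n^13 · (log n)^4 / 13.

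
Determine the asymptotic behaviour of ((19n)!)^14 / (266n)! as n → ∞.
((19n)!)^14/(266n)! ~ ((2π·19n)^(13/2) / sqrt(14)) · 14^(−14·19n)  →  0

Write N = 19n. Stirling: N! ~ sqrt(2π N)(N/e)^N and (14N)! ~ sqrt(2π·14N)·(14N/e)^(14N).
  (N!)^14/(14N)! ~ (2π N)^(14/2) (N/e)^(14N) / [sqrt(2π·14N) (14N/e)^(14N)]
     = (2π N)^(14/2) / sqrt(2π·14N) · (N/(14N))^(14N)
     = (2π N)^((14−1)/2) / sqrt(14) · 14^(−14N).
Since 14^14 > 1, the factor 14^(−14N) decays exponentially, so the ratio → 0. Substituting N = 19n gives the stated form.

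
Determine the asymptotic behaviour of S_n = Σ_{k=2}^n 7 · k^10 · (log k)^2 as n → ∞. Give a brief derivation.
S_n ~ 7 · n^11 · (log n)^2 / 11

By integral comparison, S_n = ∫_1^n 7 · x^10 · (log x)^2 dx + O(n^10 · (log n)^2). For the integral, the leading term of ∫_1^n x^10 (log x)^2 dx is n^11/11 · (log n)^2 (by repeated integration by parts; each step lowers the log-exponent and produces a relatively O(1/log n) correction). Hence S_n ~ 7 · n^11 · (log n)^2 / 11.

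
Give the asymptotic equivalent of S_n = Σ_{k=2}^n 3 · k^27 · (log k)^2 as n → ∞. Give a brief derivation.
S_n ~ 3 · n^28 · (log n)^2 / 28

By integral comparison, S_n = ∫_1^n 3 · x^27 · (log x)^2 dx + O(n^27 · (log n)^2). For the integral, the leading term of ∫_1^n x^27 (log x)^2 dx is n^28/28 · (log n)^2 (by repeated integration by parts; each step lowers the log-exponent and produces a relatively O(1/log n) correction). Hence S_n ~ 3 · n^28 · (log n)^2 / 28.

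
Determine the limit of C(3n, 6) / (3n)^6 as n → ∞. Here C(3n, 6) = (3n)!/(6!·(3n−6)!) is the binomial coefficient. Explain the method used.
lim = 1/6! = 1/720

With N = 3n → ∞: C(N, 6) / N^6 = [N(N−1)…(N−5)] / (6! · N^6) = (1/6!) · 1 · (1 − 1/(3n)) · … · (1 − 5/(3n)). Each factor → 1 as N → ∞, so the limit is 1/6! = 1/720.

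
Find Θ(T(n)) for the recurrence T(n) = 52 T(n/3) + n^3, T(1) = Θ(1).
T(n) = Θ(n^(log_3 52))

Master theorem: compare f(n) = n^3 to n^(log_3 52) where log_3 52 ≈ 3.597. Since 3 < log_3 52, we have f(n) = O(n^(log_3 52 − ε)) for some ε > 0 — Case 1. Hence T(n) = Θ(n^(log_3 52)).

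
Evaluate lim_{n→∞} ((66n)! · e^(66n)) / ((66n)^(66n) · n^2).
lim = 0

Stirling: (66n)! ~ sqrt(2π·66n) · (66n/e)^(66n). Hence
  (66n)! · e^(66n) / (66n)^(66n) ~ sqrt(2π·66n).
Dividing by n^2: sqrt(2π·66n) / n^2 = sqrt(2π·66) · n^((1−4)/2), so the expression behaves like sqrt(2π·66) · n^((1−4)/2) → 0.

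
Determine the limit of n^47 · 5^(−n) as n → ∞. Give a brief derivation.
lim = 0

Exponentials with base > 1 dominate every fixed polynomial: for any fixed c, n^c / 5^n → 0 as n → ∞ (e.g. by the ratio test, or by writing 5^n = e^(n ln 5) and noting e^(n ln 5) / n^c → ∞). Hence n^47 · 5^(−n) = n^47 / 5^n → 0.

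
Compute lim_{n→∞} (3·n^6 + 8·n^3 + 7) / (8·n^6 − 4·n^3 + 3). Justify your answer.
lim = 3/8

For large n the leading n^6 terms dominate both numerator and denominator. Dividing top and bottom by n^6, every other term tends to 0, leaving 3/8.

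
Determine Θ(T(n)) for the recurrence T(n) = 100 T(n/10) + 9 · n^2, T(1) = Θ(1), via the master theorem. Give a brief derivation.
T(n) = Θ(n^2 log n)

log_10 100 = 2, and f(n) = 9 · n^2 = Θ(n^(log_10 100)). This is Case 2 of the master theorem: T(n) = Θ(f(n) · log n) = Θ(n^2 log n).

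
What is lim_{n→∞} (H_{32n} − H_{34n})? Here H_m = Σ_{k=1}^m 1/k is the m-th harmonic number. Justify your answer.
lim = ln(32/34) = ln(16/17)

Euler-Maclaurin gives H_m = ln m + γ + 1/(2m) + O(1/m^2). The γ and O(1/m) terms cancel in the difference:
  H_{32n} − H_{34n} = ln(32n) − ln(34n) + O(1/n) = ln(32/34) + O(1/n).
Hence the limit is ln(32/34) = ln(16/17).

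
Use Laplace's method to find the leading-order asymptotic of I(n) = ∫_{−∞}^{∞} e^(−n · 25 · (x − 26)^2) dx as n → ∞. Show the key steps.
I(n) = sqrt(π/(25n))

Here φ(x) = 25 · (x − 26)^2 has its unique minimum at x* = 26 with φ(x*) = 0 and φ''(x*) = 50. Laplace's method gives
  I(n) ~ e^(−n φ(x*)) · sqrt(2π / (n · φ''(x*))) = sqrt(2π / (50n)) = sqrt(π/(25n)).
This is exact: substituting u = (x − 26)·sqrt(25n) gives I(n) = (1/sqrt(25n)) ∫_{−∞}^{∞} e^(−u^2) du = sqrt(π/(25n)).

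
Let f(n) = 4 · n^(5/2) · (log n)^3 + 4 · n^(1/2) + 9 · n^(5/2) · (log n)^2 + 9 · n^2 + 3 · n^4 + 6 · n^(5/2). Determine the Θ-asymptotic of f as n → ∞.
f(n) ∈ Θ(n^4)

Compare the terms by growth order. For large n, n^a · (log n)^b dominates n^a' · (log n)^b' iff a > a', or (a = a' and b > b'). Ranking the 6 terms shows the dominant one is 3 · n^4. Hence f(n) ∈ Θ(n^4).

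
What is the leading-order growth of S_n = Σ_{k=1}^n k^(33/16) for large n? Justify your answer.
S_n ~ (16/49) · n^(49/16)

Integral comparison: Σ_{k=1}^n k^(33/16) = ∫_0^n x^(33/16) dx + O(n^(33/16)). The integral is n^(1 + 33/16) / (1 + 33/16) = n^((33+16)/16) / ((33+16)/16) = (16/49) · n^(49/16).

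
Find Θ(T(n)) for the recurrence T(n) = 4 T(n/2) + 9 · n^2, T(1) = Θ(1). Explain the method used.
T(n) = Θ(n^2 log n)

log_2 4 = 2, and f(n) = 9 · n^2 = Θ(n^(log_2 4)). This is Case 2 of the master theorem: T(n) = Θ(f(n) · log n) = Θ(n^2 log n).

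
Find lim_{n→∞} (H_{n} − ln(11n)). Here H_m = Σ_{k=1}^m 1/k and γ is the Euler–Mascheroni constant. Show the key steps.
lim = −ln 11 + γ

By Euler-Maclaurin, H_m = ln m + γ + O(1/m). So
  H_{n} − ln(11n) = ln(n) + γ − ln(11n) + O(1/n)
                       = ln(1/11) + γ + O(1/n).
Hence the limit is ln(1/11) + γ.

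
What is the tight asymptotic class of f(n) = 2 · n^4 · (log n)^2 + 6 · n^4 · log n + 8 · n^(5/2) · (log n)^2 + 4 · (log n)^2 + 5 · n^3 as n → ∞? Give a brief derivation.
f(n) ∈ Θ(n^4 · (log n)^2)

Compare the terms by growth order. For large n, n^a · (log n)^b dominates n^a' · (log n)^b' iff a > a', or (a = a' and b > b'). Ranking the 5 terms shows the dominant one is 2 · n^4 · (log n)^2. Hence f(n) ∈ Θ(n^4 · (log n)^2).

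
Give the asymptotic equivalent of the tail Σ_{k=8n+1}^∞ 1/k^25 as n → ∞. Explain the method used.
Σ_{k>8n} 1/k^25 ~ 1/(24 · (8n)^24)

Compare to the integral: ∫_{8n}^∞ x^(−25) dx = [−x^(−24)/24]_{8n}^∞ = 1/((25−1)·(8n)^24). Euler-Maclaurin then gives
  Σ_{k>8n} 1/k^25 = ∫_{8n}^∞ dx/x^25 − 1/(2·(8n)^25) + O(1/(8n)^26).
(Equivalently this is ζ(25) − Σ_{k≤8n} 1/k^25.)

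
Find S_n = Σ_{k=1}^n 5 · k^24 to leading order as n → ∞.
S_n ~ n^25 / 5

By integral comparison (Euler-Maclaurin), Σ_{k=1}^n 5 · k^24 = 5 · ∫_0^n x^24 dx + O(n^24) = 5 · n^25/25 = n^25 / 5 + O(n^24). (Equivalently, Faulhaber's formula gives the same leading term.)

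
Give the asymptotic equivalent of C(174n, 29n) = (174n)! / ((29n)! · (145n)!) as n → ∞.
C(174n, 29n) ~ (46656/3125)^(29n) · sqrt(3/(5π·29n))

Write N = 29n. Apply Stirling to each factorial:
  (6N)! ~ sqrt(2π·6N) · (6N/e)^(6N),
  N! ~ sqrt(2π N) · (N/e)^N,
  (5N)! ~ sqrt(2π·5N) · (5N/e)^(5N).
The exponential factors combine to (6N)^(6N) / (N^N · (5N)^(5N)) = 6^(6N)/5^(5N) = (6^6/5^5)^N = (46656/3125)^N.
The square-root prefactors combine to sqrt(2π·6N) / (sqrt(2π N)·sqrt(2π·5N)) = sqrt(6 / (2π·5·N)) = sqrt(3/(5π·29n)).
Substituting N = 29n: C(174n, 29n) ~ (46656/3125)^(29n) · sqrt(3/(5π·29n)).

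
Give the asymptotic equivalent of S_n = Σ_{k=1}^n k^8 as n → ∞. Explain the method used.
S_n ~ n^9 / 9

By integral comparison (Euler-Maclaurin), Σ_{k=1}^n k^8 = ∫_0^n x^8 dx + O(n^8) = n^9/9 + O(n^8). (Equivalently, Faulhaber's formula gives the same leading term.)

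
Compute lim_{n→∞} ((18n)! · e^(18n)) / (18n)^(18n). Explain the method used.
lim = ∞

Stirling: (18n)! ~ sqrt(2π·18n) · (18n/e)^(18n). Hence
  (18n)! · e^(18n) / (18n)^(18n) ~ sqrt(2π·18n) = sqrt(2π·18) · sqrt(n) → ∞.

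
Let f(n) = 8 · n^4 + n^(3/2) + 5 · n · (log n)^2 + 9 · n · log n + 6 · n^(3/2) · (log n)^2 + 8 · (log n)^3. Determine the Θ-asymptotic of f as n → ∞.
f(n) ∈ Θ(n^4)

Compare the terms by growth order. For large n, n^a · (log n)^b dominates n^a' · (log n)^b' iff a > a', or (a = a' and b > b'). Ranking the 6 terms shows the dominant one is 8 · n^4. Hence f(n) ∈ Θ(n^4).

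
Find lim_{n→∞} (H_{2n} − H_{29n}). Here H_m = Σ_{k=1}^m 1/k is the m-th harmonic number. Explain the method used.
lim = ln(2/29)

Euler-Maclaurin gives H_m = ln m + γ + 1/(2m) + O(1/m^2). The γ and O(1/m) terms cancel in the difference:
  H_{2n} − H_{29n} = ln(2n) − ln(29n) + O(1/n) = ln(2/29) + O(1/n).
Hence the limit is ln(2/29).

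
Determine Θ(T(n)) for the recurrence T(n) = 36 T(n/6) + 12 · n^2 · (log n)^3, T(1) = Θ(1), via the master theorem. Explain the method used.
T(n) = Θ(n^2 · (log n)^4)

Here log_6 36 = 2 and f(n) = 12 · n^2 · (log n)^3 = Θ(n^(log_6 36) · (log n)^3). This is the extended Case 2 of the master theorem (f matches the critical exponent up to log factors), giving T(n) = Θ(n^(log_6 36) · (log n)^(3+1)) = Θ(n^2 · (log n)^4).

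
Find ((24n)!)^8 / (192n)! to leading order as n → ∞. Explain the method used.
((24n)!)^8/(192n)! ~ ((2π·24n)^(7/2) / sqrt(8)) · 8^(−8·24n)  →  0

Write N = 24n. Stirling: N! ~ sqrt(2π N)(N/e)^N and (8N)! ~ sqrt(2π·8N)·(8N/e)^(8N).
  (N!)^8/(8N)! ~ (2π N)^(8/2) (N/e)^(8N) / [sqrt(2π·8N) (8N/e)^(8N)]
     = (2π N)^(8/2) / sqrt(2π·8N) · (N/(8N))^(8N)
     = (2π N)^((8−1)/2) / sqrt(8) · 8^(−8N).
Since 8^8 > 1, the factor 8^(−8N) decays exponentially, so the ratio → 0. Substituting N = 24n gives the stated form.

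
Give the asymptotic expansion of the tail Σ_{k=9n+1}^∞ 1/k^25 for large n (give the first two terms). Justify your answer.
Σ_{k>9n} 1/k^25 = 1/(24 · (9n)^24) − 1/(2 · (9n)^25) + O(1/(9n)^26)

Compare to the integral: ∫_{9n}^∞ x^(−25) dx = [−x^(−24)/24]_{9n}^∞ = 1/((25−1)·(9n)^24). The Euler-Maclaurin correction adds −f(9n)/2 = −1/(2·(9n)^25). Euler-Maclaurin then gives
  Σ_{k>9n} 1/k^25 = ∫_{9n}^∞ dx/x^25 − 1/(2·(9n)^25) + O(1/(9n)^26).
(Equivalently this is ζ(25) − Σ_{k≤9n} 1/k^25.)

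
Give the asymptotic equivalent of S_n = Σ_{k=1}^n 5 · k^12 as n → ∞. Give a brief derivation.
S_n ~ 5 · n^13 / 13

By integral comparison (Euler-Maclaurin), Σ_{k=1}^n 5 · k^12 = 5 · ∫_0^n x^12 dx + O(n^12) = 5 · n^13/13 + O(n^12). (Equivalently, Faulhaber's formula gives the same leading term.)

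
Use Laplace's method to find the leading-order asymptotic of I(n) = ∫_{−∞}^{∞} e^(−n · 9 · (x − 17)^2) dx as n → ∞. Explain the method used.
I(n) = sqrt(π/(9n))

Here φ(x) = 9 · (x − 17)^2 has its unique minimum at x* = 17 with φ(x*) = 0 and φ''(x*) = 18. Laplace's method gives
  I(n) ~ e^(−n φ(x*)) · sqrt(2π / (n · φ''(x*))) = sqrt(2π / (18n)) = sqrt(π/(9n)).
This is exact: substituting u = (x − 17)·sqrt(9n) gives I(n) = (1/sqrt(9n)) ∫_{−∞}^{∞} e^(−u^2) du = sqrt(π/(9n)).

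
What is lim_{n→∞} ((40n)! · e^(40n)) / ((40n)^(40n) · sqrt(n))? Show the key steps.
lim = sqrt(2π·40)

Stirling: (40n)! ~ sqrt(2π·40n) · (40n/e)^(40n). Hence
  (40n)! · e^(40n) / (40n)^(40n) ~ sqrt(2π·40n).
Dividing by sqrt(n): sqrt(2π·40n) / sqrt(n) = sqrt(2π·40) · n^((1−1)/2), so the limit is sqrt(2π·40).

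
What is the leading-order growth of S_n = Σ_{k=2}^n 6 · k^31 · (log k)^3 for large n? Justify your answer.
S_n ~ 3 · n^32 · (log n)^3 / 16

By integral comparison, S_n = ∫_1^n 6 · x^31 · (log x)^3 dx + O(n^31 · (log n)^3). For the integral, the leading term of ∫_1^n x^31 (log x)^3 dx is n^32/32 · (log n)^3 (by repeated integration by parts; each step lowers the log-exponent and produces a relatively O(1/log n) correction). Hence S_n ~ 3 · n^32 · (log n)^3 / 16.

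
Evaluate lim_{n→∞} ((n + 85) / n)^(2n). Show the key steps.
lim = e^170

Rewrite as (1 + 85/n)^(2n). By the standard limit (1 + x/n)^n → e^x, we have (1 + 85/n)^n → e^85, and raising to the 2nd power gives e^170.
More precisely, ln[(1 + 85/n)^(2n)] = 2n · ln(1 + 85/n) = 2n · (85/n + O(1/n^2)) = 170 + O(1/n) → 170.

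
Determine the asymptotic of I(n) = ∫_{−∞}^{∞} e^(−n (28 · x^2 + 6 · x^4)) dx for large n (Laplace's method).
I(n) ~ sqrt(π/(28n))

φ(x) = 28 · x^2 + 6 · x^4 has its unique global minimum at x* = 0 (since φ'(x) = 56x + 24x^3 = 0 only at x = 0 for real x with both coefficients positive, and φ → ∞ as |x| → ∞). At x* = 0, φ(0) = 0 and φ''(0) = 56. Laplace's method then gives
  I(n) ~ sqrt(2π / (n · φ''(0))) · e^(−n φ(0)) = sqrt(2π / (56n)) = sqrt(π/(28n)).
The 6 · x^4 term contributes only at subleading order (an O(1/n) relative correction).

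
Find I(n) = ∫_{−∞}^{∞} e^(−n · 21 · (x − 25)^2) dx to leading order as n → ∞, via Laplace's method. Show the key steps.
I(n) = sqrt(π/(21n))

Here φ(x) = 21 · (x − 25)^2 has its unique minimum at x* = 25 with φ(x*) = 0 and φ''(x*) = 42. Laplace's method gives
  I(n) ~ e^(−n φ(x*)) · sqrt(2π / (n · φ''(x*))) = sqrt(2π / (42n)) = sqrt(π/(21n)).
This is exact: substituting u = (x − 25)·sqrt(21n) gives I(n) = (1/sqrt(21n)) ∫_{−∞}^{∞} e^(−u^2) du = sqrt(π/(21n)).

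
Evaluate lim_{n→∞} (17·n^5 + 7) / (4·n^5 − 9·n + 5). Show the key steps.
lim = 17/4

For large n the leading n^5 terms dominate both numerator and denominator. Dividing top and bottom by n^5, every other term tends to 0, leaving 17/4.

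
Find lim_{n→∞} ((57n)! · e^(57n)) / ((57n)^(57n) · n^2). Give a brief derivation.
lim = 0

Stirling: (57n)! ~ sqrt(2π·57n) · (57n/e)^(57n). Hence
  (57n)! · e^(57n) / (57n)^(57n) ~ sqrt(2π·57n).
Dividing by n^2: sqrt(2π·57n) / n^2 = sqrt(2π·57) · n^((1−4)/2), so the expression behaves like sqrt(2π·57) · n^((1−4)/2) → 0.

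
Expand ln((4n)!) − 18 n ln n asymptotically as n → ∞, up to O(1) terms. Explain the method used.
ln((4n)!) − 18 n ln n = −14 n ln n + 4(ln 4 − 1) n + (1/2) ln(2π·4n) + O(1/n)

Stirling: ln((4n)!) = 4n ln(4n) − 4n + (1/2) ln(2π·4n) + O(1/n).
Expand 4n ln(4n) = 4n (ln n + ln 4) = 4n ln n + 4n ln 4.
Subtract 18n ln n: leading term is (4 − 18) n ln n = −14 n ln n. The next term is 4n ln 4 − 4n = 4(ln 4 − 1) n. Then the (1/2) ln(2π·4n) correction.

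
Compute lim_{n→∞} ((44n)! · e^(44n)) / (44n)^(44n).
lim = ∞

Stirling: (44n)! ~ sqrt(2π·44n) · (44n/e)^(44n). Hence
  (44n)! · e^(44n) / (44n)^(44n) ~ sqrt(2π·44n) = sqrt(2π·44) · sqrt(n) → ∞.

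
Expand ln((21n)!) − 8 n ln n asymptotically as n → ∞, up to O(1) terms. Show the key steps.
ln((21n)!) − 8 n ln n = 13 n ln n + 21(ln 21 − 1) n + (1/2) ln(2π·21n) + O(1/n)

Stirling: ln((21n)!) = 21n ln(21n) − 21n + (1/2) ln(2π·21n) + O(1/n).
Expand 21n ln(21n) = 21n (ln n + ln 21) = 21n ln n + 21n ln 21.
Subtract 8n ln n: leading term is (21 − 8) n ln n = 13 n ln n. The next term is 21n ln 21 − 21n = 21(ln 21 − 1) n. Then the (1/2) ln(2π·21n) correction.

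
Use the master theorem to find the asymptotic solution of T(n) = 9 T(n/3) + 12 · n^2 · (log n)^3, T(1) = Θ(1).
T(n) = Θ(n^2 · (log n)^4)

Here log_3 9 = 2 and f(n) = 12 · n^2 · (log n)^3 = Θ(n^(log_3 9) · (log n)^3). This is the extended Case 2 of the master theorem (f matches the critical exponent up to log factors), giving T(n) = Θ(n^(log_3 9) · (log n)^(3+1)) = Θ(n^2 · (log n)^4).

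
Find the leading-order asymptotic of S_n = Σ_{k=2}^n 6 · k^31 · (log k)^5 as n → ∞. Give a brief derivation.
S_n ~ 3 · n^32 · (log n)^5 / 16

By integral comparison, S_n = ∫_1^n 6 · x^31 · (log x)^5 dx + O(n^31 · (log n)^5). For the integral, the leading term of ∫_1^n x^31 (log x)^5 dx is n^32/32 · (log n)^5 (by repeated integration by parts; each step lowers the log-exponent and produces a relatively O(1/log n) correction). Hence S_n ~ 3 · n^32 · (log n)^5 / 16.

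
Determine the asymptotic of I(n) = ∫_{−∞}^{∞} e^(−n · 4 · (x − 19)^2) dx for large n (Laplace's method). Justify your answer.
I(n) = sqrt(π/(4n))

Here φ(x) = 4 · (x − 19)^2 has its unique minimum at x* = 19 with φ(x*) = 0 and φ''(x*) = 8. Laplace's method gives
  I(n) ~ e^(−n φ(x*)) · sqrt(2π / (n · φ''(x*))) = sqrt(2π / (8n)) = sqrt(π/(4n)).
This is exact: substituting u = (x − 19)·sqrt(4n) gives I(n) = (1/sqrt(4n)) ∫_{−∞}^{∞} e^(−u^2) du = sqrt(π/(4n)).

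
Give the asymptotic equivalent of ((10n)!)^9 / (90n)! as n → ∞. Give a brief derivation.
((10n)!)^9/(90n)! ~ ((2π·10n)^(8/2) / 3) · 9^(−9·10n)  →  0

Write N = 10n. Stirling: N! ~ sqrt(2π N)(N/e)^N and (9N)! ~ sqrt(2π·9N)·(9N/e)^(9N).
  (N!)^9/(9N)! ~ (2π N)^(9/2) (N/e)^(9N) / [sqrt(2π·9N) (9N/e)^(9N)]
     = (2π N)^(9/2) / sqrt(2π·9N) · (N/(9N))^(9N)
     = (2π N)^((9−1)/2) / 3 · 9^(−9N).
Since 9^9 > 1, the factor 9^(−9N) decays exponentially, so the ratio → 0. Substituting N = 10n gives the stated form.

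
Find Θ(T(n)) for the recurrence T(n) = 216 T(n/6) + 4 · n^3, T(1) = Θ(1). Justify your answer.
T(n) = Θ(n^3 log n)

log_6 216 = 3, and f(n) = 4 · n^3 = Θ(n^(log_6 216)). This is Case 2 of the master theorem: T(n) = Θ(f(n) · log n) = Θ(n^3 log n).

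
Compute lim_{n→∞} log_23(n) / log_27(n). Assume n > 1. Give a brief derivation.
lim = ln(27) / ln(23) = log_23(27)

Change of base: log_23(n) = ln n / ln 23 and log_27(n) = ln n / ln 27. The ratio is (ln n / ln 23) · (ln 27 / ln n) = ln 27 / ln 23, a constant independent of n. So the limit is ln 27 / ln 23 = log_23(27).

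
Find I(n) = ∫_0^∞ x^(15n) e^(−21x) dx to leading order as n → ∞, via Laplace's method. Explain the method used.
I(n) ~ (sqrt(2π·15n) / 21) · (15n/(21e))^(15n)

Write the integrand as exp(15n ln x − 21x) and set f(x) = 15n ln x − 21x. Then f'(x) = 15n/x − 21 = 0 at x* = 15n/21, and f''(x*) = −15n/x*^2 = −21^2/(15n). Laplace's method (interior maximum) gives
  I(n) ~ e^(f(x*)) · sqrt(2π / |f''(x*)|)
        = exp(15n ln(15n/21) − 15n) · sqrt(2π · 15n / 21^2)
        = (15n/21)^(15n) e^(−15n) · sqrt(2π·15n) / 21
        = (sqrt(2π·15n) / 21) · (15n/(21e))^(15n).
This matches Γ(15n+1)/21^(15n+1) with Stirling applied to Γ.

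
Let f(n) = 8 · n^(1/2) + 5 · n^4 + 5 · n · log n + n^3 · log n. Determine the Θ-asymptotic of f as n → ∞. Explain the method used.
f(n) ∈ Θ(n^4)

Compare the terms by growth order. For large n, n^a · (log n)^b dominates n^a' · (log n)^b' iff a > a', or (a = a' and b > b'). Ranking the 4 terms shows the dominant one is 5 · n^4. Hence f(n) ∈ Θ(n^4).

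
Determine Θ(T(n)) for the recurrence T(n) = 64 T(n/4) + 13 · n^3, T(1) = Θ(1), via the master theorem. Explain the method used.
T(n) = Θ(n^3 log n)

log_4 64 = 3, and f(n) = 13 · n^3 = Θ(n^(log_4 64)). This is Case 2 of the master theorem: T(n) = Θ(f(n) · log n) = Θ(n^3 log n).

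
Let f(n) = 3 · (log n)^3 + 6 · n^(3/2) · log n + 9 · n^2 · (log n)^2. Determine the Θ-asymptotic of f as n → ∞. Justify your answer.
f(n) ∈ Θ(n^2 · (log n)^2)

Compare the terms by growth order. For large n, n^a · (log n)^b dominates n^a' · (log n)^b' iff a > a', or (a = a' and b > b'). Ranking the 3 terms shows the dominant one is 9 · n^2 · (log n)^2. Hence f(n) ∈ Θ(n^2 · (log n)^2).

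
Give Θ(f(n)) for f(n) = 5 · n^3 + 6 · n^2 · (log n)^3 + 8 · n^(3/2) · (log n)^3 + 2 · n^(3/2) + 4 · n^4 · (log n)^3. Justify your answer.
f(n) ∈ Θ(n^4 · (log n)^3)

Compare the terms by growth order. For large n, n^a · (log n)^b dominates n^a' · (log n)^b' iff a > a', or (a = a' and b > b'). Ranking the 5 terms shows the dominant one is 4 · n^4 · (log n)^3. Hence f(n) ∈ Θ(n^4 · (log n)^3).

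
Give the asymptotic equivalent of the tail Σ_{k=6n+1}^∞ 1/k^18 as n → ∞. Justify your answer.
Σ_{k>6n} 1/k^18 ~ 1/(17 · (6n)^17)

Compare to the integral: ∫_{6n}^∞ x^(−18) dx = [−x^(−17)/17]_{6n}^∞ = 1/((18−1)·(6n)^17). Euler-Maclaurin then gives
  Σ_{k>6n} 1/k^18 = ∫_{6n}^∞ dx/x^18 − 1/(2·(6n)^18) + O(1/(6n)^19).
(Equivalently this is ζ(18) − Σ_{k≤6n} 1/k^18.)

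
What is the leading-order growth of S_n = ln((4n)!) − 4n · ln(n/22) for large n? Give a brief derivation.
S_n ~ 4n · (ln 88 − 1) + O(ln n)

Stirling: ln((4n)!) = 4n ln(4n) − 4n + O(ln n).
  S_n = 4n ln(4n) − 4n − 4n ln(n/22) + O(ln n)
      = 4n ln(4n) − 4n ln n + 4n ln 22 − 4n + O(ln n)
      = 4n ln 4 + 4n ln 22 − 4n + O(ln n)
      = 4n (ln 88 − 1) + O(ln n).
Numerically ln(88) − 1 ≈ 3.4773.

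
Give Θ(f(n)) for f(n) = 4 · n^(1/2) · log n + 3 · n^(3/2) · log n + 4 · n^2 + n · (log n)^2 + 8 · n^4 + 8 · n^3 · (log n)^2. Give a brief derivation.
f(n) ∈ Θ(n^4)

Compare the terms by growth order. For large n, n^a · (log n)^b dominates n^a' · (log n)^b' iff a > a', or (a = a' and b > b'). Ranking the 6 terms shows the dominant one is 8 · n^4. Hence f(n) ∈ Θ(n^4).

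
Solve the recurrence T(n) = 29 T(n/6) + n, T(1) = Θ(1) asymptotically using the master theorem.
T(n) = Θ(n^(log_6 29))

Master theorem: compare f(n) = n to n^(log_6 29) where log_6 29 ≈ 1.879. Since 1 < log_6 29, we have f(n) = O(n^(log_6 29 − ε)) for some ε > 0 — Case 1. Hence T(n) = Θ(n^(log_6 29)).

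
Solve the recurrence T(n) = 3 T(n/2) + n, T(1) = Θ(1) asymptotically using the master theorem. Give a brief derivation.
T(n) = Θ(n^(log_2 3))

Master theorem: compare f(n) = n to n^(log_2 3) where log_2 3 ≈ 1.585. Since 1 < log_2 3, we have f(n) = O(n^(log_2 3 − ε)) for some ε > 0 — Case 1. Hence T(n) = Θ(n^(log_2 3)).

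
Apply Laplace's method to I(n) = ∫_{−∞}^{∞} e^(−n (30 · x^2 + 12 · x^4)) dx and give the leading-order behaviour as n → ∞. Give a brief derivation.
I(n) ~ sqrt(π/(30n))

φ(x) = 30 · x^2 + 12 · x^4 has its unique global minimum at x* = 0 (since φ'(x) = 60x + 48x^3 = 0 only at x = 0 for real x with both coefficients positive, and φ → ∞ as |x| → ∞). At x* = 0, φ(0) = 0 and φ''(0) = 60. Laplace's method then gives
  I(n) ~ sqrt(2π / (n · φ''(0))) · e^(−n φ(0)) = sqrt(2π / (60n)) = sqrt(π/(30n)).
The 12 · x^4 term contributes only at subleading order (an O(1/n) relative correction).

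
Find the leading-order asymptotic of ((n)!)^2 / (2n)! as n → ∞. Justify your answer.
((n)!)^2/(2n)! ~ ((2π·n)^(1/2) / sqrt(2)) · 2^(−2·n)  →  0

Write N = n. Stirling: N! ~ sqrt(2π N)(N/e)^N and (2N)! ~ sqrt(2π·2N)·(2N/e)^(2N).
  (N!)^2/(2N)! ~ (2π N)^(2/2) (N/e)^(2N) / [sqrt(2π·2N) (2N/e)^(2N)]
     = (2π N)^(2/2) / sqrt(2π·2N) · (N/(2N))^(2N)
     = (2π N)^((2−1)/2) / sqrt(2) · 2^(−2N).
Since 2^2 > 1, the factor 2^(−2N) decays exponentially, so the ratio → 0. Substituting N = n gives the stated form.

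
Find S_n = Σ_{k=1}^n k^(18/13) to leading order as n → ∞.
S_n ~ (13/31) · n^(31/13)

Integral comparison: Σ_{k=1}^n k^(18/13) = ∫_0^n x^(18/13) dx + O(n^(18/13)). The integral is n^(1 + 18/13) / (1 + 18/13) = n^((18+13)/13) / ((18+13)/13) = (13/31) · n^(31/13).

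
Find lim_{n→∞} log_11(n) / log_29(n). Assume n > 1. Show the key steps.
lim = ln(29) / ln(11) = log_11(29)

Change of base: log_11(n) = ln n / ln 11 and log_29(n) = ln n / ln 29. The ratio is (ln n / ln 11) · (ln 29 / ln n) = ln 29 / ln 11, a constant independent of n. So the limit is ln 29 / ln 11 = log_11(29).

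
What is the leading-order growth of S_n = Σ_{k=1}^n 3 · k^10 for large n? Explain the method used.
S_n ~ 3 · n^11 / 11

By integral comparison (Euler-Maclaurin), Σ_{k=1}^n 3 · k^10 = 3 · ∫_0^n x^10 dx + O(n^10) = 3 · n^11/11 + O(n^10). (Equivalently, Faulhaber's formula gives the same leading term.)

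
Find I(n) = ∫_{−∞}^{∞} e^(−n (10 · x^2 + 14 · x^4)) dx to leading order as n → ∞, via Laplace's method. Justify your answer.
I(n) ~ sqrt(π/(10n))

φ(x) = 10 · x^2 + 14 · x^4 has its unique global minimum at x* = 0 (since φ'(x) = 20x + 56x^3 = 0 only at x = 0 for real x with both coefficients positive, and φ → ∞ as |x| → ∞). At x* = 0, φ(0) = 0 and φ''(0) = 20. Laplace's method then gives
  I(n) ~ sqrt(2π / (n · φ''(0))) · e^(−n φ(0)) = sqrt(2π / (20n)) = sqrt(π/(10n)).
The 14 · x^4 term contributes only at subleading order (an O(1/n) relative correction).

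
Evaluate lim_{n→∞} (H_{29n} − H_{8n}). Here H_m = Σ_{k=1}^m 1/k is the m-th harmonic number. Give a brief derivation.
lim = ln(29/8)

Euler-Maclaurin gives H_m = ln m + γ + 1/(2m) + O(1/m^2). The γ and O(1/m) terms cancel in the difference:
  H_{29n} − H_{8n} = ln(29n) − ln(8n) + O(1/n) = ln(29/8) + O(1/n).
Hence the limit is ln(29/8).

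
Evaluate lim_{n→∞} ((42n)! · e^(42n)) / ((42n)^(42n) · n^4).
lim = 0

Stirling: (42n)! ~ sqrt(2π·42n) · (42n/e)^(42n). Hence
  (42n)! · e^(42n) / (42n)^(42n) ~ sqrt(2π·42n).
Dividing by n^4: sqrt(2π·42n) / n^4 = sqrt(2π·42) · n^((1−8)/2), so the expression behaves like sqrt(2π·42) · n^((1−8)/2) → 0.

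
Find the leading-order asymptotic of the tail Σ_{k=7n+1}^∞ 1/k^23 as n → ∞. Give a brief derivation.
Σ_{k>7n} 1/k^23 ~ 1/(22 · (7n)^22)

Compare to the integral: ∫_{7n}^∞ x^(−23) dx = [−x^(−22)/22]_{7n}^∞ = 1/((23−1)·(7n)^22). Euler-Maclaurin then gives
  Σ_{k>7n} 1/k^23 = ∫_{7n}^∞ dx/x^23 − 1/(2·(7n)^23) + O(1/(7n)^24).
(Equivalently this is ζ(23) − Σ_{k≤7n} 1/k^23.)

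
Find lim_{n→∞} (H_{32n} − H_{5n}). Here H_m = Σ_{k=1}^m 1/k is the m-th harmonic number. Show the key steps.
lim = ln(32/5)

Euler-Maclaurin gives H_m = ln m + γ + 1/(2m) + O(1/m^2). The γ and O(1/m) terms cancel in the difference:
  H_{32n} − H_{5n} = ln(32n) − ln(5n) + O(1/n) = ln(32/5) + O(1/n).
Hence the limit is ln(32/5).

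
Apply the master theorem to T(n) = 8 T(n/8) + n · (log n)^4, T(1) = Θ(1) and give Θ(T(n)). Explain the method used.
T(n) = Θ(n · (log n)^5)

Here log_8 8 = 1 and f(n) = n · (log n)^4 = Θ(n^(log_8 8) · (log n)^4). This is the extended Case 2 of the master theorem (f matches the critical exponent up to log factors), giving T(n) = Θ(n^(log_8 8) · (log n)^(4+1)) = Θ(n · (log n)^5).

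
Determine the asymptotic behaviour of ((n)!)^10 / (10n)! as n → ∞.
((n)!)^10/(10n)! ~ ((2π·n)^(9/2) / sqrt(10)) · 10^(−10·n)  →  0

Write N = n. Stirling: N! ~ sqrt(2π N)(N/e)^N and (10N)! ~ sqrt(2π·10N)·(10N/e)^(10N).
  (N!)^10/(10N)! ~ (2π N)^(10/2) (N/e)^(10N) / [sqrt(2π·10N) (10N/e)^(10N)]
     = (2π N)^(10/2) / sqrt(2π·10N) · (N/(10N))^(10N)
     = (2π N)^((10−1)/2) / sqrt(10) · 10^(−10N).
Since 10^10 > 1, the factor 10^(−10N) decays exponentially, so the ratio → 0. Substituting N = n gives the stated form.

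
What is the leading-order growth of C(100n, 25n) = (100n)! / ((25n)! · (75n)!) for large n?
C(100n, 25n) ~ (256/27)^(25n) · sqrt(2/(3π·25n))

Write N = 25n. Apply Stirling to each factorial:
  (4N)! ~ sqrt(2π·4N) · (4N/e)^(4N),
  N! ~ sqrt(2π N) · (N/e)^N,
  (3N)! ~ sqrt(2π·3N) · (3N/e)^(3N).
The exponential factors combine to (4N)^(4N) / (N^N · (3N)^(3N)) = 4^(4N)/3^(3N) = (4^4/3^3)^N = (256/27)^N.
The square-root prefactors combine to sqrt(2π·4N) / (sqrt(2π N)·sqrt(2π·3N)) = sqrt(4 / (2π·3·N)) = sqrt(2/(3π·25n)).
Substituting N = 25n: C(100n, 25n) ~ (256/27)^(25n) · sqrt(2/(3π·25n)).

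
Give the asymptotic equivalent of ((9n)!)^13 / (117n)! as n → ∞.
((9n)!)^13/(117n)! ~ ((2π·9n)^(12/2) / sqrt(13)) · 13^(−13·9n)  →  0

Write N = 9n. Stirling: N! ~ sqrt(2π N)(N/e)^N and (13N)! ~ sqrt(2π·13N)·(13N/e)^(13N).
  (N!)^13/(13N)! ~ (2π N)^(13/2) (N/e)^(13N) / [sqrt(2π·13N) (13N/e)^(13N)]
     = (2π N)^(13/2) / sqrt(2π·13N) · (N/(13N))^(13N)
     = (2π N)^((13−1)/2) / sqrt(13) · 13^(−13N).
Since 13^13 > 1, the factor 13^(−13N) decays exponentially, so the ratio → 0. Substituting N = 9n gives the stated form.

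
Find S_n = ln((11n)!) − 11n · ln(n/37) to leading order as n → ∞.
S_n ~ 11n · (ln 407 − 1) + O(ln n)

Stirling: ln((11n)!) = 11n ln(11n) − 11n + O(ln n).
  S_n = 11n ln(11n) − 11n − 11n ln(n/37) + O(ln n)
      = 11n ln(11n) − 11n ln n + 11n ln 37 − 11n + O(ln n)
      = 11n ln 11 + 11n ln 37 − 11n + O(ln n)
      = 11n (ln 407 − 1) + O(ln n).
Numerically ln(407) − 1 ≈ 5.0088.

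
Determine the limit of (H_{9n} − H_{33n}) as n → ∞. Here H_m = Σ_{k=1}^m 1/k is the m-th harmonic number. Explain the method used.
lim = ln(9/33) = ln(3/11)

Euler-Maclaurin gives H_m = ln m + γ + 1/(2m) + O(1/m^2). The γ and O(1/m) terms cancel in the difference:
  H_{9n} − H_{33n} = ln(9n) − ln(33n) + O(1/n) = ln(9/33) + O(1/n).
Hence the limit is ln(9/33) = ln(3/11).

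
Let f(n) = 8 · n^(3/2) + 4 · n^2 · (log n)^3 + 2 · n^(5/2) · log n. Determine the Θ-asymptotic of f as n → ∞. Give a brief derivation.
f(n) ∈ Θ(n^(5/2) · log n)

Compare the terms by growth order. For large n, n^a · (log n)^b dominates n^a' · (log n)^b' iff a > a', or (a = a' and b > b'). Ranking the 3 terms shows the dominant one is 2 · n^(5/2) · log n. Hence f(n) ∈ Θ(n^(5/2) · log n).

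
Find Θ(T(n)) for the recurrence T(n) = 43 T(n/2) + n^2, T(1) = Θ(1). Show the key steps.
T(n) = Θ(n^(log_2 43))

Master theorem: compare f(n) = n^2 to n^(log_2 43) where log_2 43 ≈ 5.426. Since 2 < log_2 43, we have f(n) = O(n^(log_2 43 − ε)) for some ε > 0 — Case 1. Hence T(n) = Θ(n^(log_2 43)).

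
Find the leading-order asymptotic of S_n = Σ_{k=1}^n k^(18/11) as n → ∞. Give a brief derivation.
S_n ~ (11/29) · n^(29/11)

Integral comparison: Σ_{k=1}^n k^(18/11) = ∫_0^n x^(18/11) dx + O(n^(18/11)). The integral is n^(1 + 18/11) / (1 + 18/11) = n^((18+11)/11) / ((18+11)/11) = (11/29) · n^(29/11).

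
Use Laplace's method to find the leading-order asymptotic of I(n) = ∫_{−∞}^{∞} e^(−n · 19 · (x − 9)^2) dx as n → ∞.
I(n) = sqrt(π/(19n))

Here φ(x) = 19 · (x − 9)^2 has its unique minimum at x* = 9 with φ(x*) = 0 and φ''(x*) = 38. Laplace's method gives
  I(n) ~ e^(−n φ(x*)) · sqrt(2π / (n · φ''(x*))) = sqrt(2π / (38n)) = sqrt(π/(19n)).
This is exact: substituting u = (x − 9)·sqrt(19n) gives I(n) = (1/sqrt(19n)) ∫_{−∞}^{∞} e^(−u^2) du = sqrt(π/(19n)).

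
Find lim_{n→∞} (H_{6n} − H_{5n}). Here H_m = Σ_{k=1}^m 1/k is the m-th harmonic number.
lim = ln(6/5)

Euler-Maclaurin gives H_m = ln m + γ + 1/(2m) + O(1/m^2). The γ and O(1/m) terms cancel in the difference:
  H_{6n} − H_{5n} = ln(6n) − ln(5n) + O(1/n) = ln(6/5) + O(1/n).
Hence the limit is ln(6/5).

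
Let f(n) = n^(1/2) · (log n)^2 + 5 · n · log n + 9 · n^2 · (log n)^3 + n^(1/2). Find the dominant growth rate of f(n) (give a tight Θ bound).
f(n) ∈ Θ(n^2 · (log n)^3)

Compare the terms by growth order. For large n, n^a · (log n)^b dominates n^a' · (log n)^b' iff a > a', or (a = a' and b > b'). Ranking the 4 terms shows the dominant one is 9 · n^2 · (log n)^3. Hence f(n) ∈ Θ(n^2 · (log n)^3).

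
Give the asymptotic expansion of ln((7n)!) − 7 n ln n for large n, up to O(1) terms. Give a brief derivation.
ln((7n)!) − 7 n ln n = 7(ln 7 − 1) n + (1/2) ln(2π·7n) + O(1/n)

Stirling: ln((7n)!) = 7n ln(7n) − 7n + (1/2) ln(2π·7n) + O(1/n).
Since 7n ln(7n) = 7n ln n + 7n ln 7, subtracting 7n ln n cancels the n ln n term exactly. What remains is 7(ln 7 − 1) n + (1/2) ln(2π·7n) + O(1/n).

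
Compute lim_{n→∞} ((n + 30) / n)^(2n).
lim = e^60

Rewrite as (1 + 30/n)^(2n). By the standard limit (1 + x/n)^n → e^x, we have (1 + 30/n)^n → e^30, and raising to the 2nd power gives e^60.
More precisely, ln[(1 + 30/n)^(2n)] = 2n · ln(1 + 30/n) = 2n · (30/n + O(1/n^2)) = 60 + O(1/n) → 60.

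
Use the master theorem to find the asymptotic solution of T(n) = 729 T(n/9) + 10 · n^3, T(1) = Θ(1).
T(n) = Θ(n^3 log n)

log_9 729 = 3, and f(n) = 10 · n^3 = Θ(n^(log_9 729)). This is Case 2 of the master theorem: T(n) = Θ(f(n) · log n) = Θ(n^3 log n).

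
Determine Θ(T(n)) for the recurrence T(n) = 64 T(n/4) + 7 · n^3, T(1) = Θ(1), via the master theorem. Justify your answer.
T(n) = Θ(n^3 log n)

log_4 64 = 3, and f(n) = 7 · n^3 = Θ(n^(log_4 64)). This is Case 2 of the master theorem: T(n) = Θ(f(n) · log n) = Θ(n^3 log n).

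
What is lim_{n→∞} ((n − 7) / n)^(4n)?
lim = e^(−28)

Rewrite as (1 − 7/n)^(4n). By the standard limit (1 + x/n)^n → e^x, we have (1 − 7/n)^n → e^(−7), and raising to the 4th power gives e^(−28).
More precisely, ln[(1 − 7/n)^(4n)] = 4n · ln(1 − 7/n) = 4n · (-7/n + O(1/n^2)) = -28 + O(1/n) → -28.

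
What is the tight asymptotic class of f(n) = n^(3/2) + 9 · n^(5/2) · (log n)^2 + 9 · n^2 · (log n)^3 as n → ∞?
f(n) ∈ Θ(n^(5/2) · (log n)^2)

Compare the terms by growth order. For large n, n^a · (log n)^b dominates n^a' · (log n)^b' iff a > a', or (a = a' and b > b'). Ranking the 3 terms shows the dominant one is 9 · n^(5/2) · (log n)^2. Hence f(n) ∈ Θ(n^(5/2) · (log n)^2).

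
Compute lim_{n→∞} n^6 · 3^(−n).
lim = 0

Exponentials with base > 1 dominate every fixed polynomial: for any fixed c, n^c / 3^n → 0 as n → ∞ (e.g. by the ratio test, or by writing 3^n = e^(n ln 3) and noting e^(n ln 3) / n^c → ∞). Hence n^6 · 3^(−n) = n^6 / 3^n → 0.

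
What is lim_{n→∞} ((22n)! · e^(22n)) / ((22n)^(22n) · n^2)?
lim = 0

Stirling: (22n)! ~ sqrt(2π·22n) · (22n/e)^(22n). Hence
  (22n)! · e^(22n) / (22n)^(22n) ~ sqrt(2π·22n).
Dividing by n^2: sqrt(2π·22n) / n^2 = sqrt(2π·22) · n^((1−4)/2), so the expression behaves like sqrt(2π·22) · n^((1−4)/2) → 0.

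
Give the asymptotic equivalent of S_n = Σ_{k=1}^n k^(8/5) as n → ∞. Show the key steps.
S_n ~ (5/13) · n^(13/5)

Integral comparison: Σ_{k=1}^n k^(8/5) = ∫_0^n x^(8/5) dx + O(n^(8/5)). The integral is n^(1 + 8/5) / (1 + 8/5) = n^((8+5)/5) / ((8+5)/5) = (5/13) · n^(13/5).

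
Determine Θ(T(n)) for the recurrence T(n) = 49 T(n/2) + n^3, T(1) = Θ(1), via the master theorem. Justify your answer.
T(n) = Θ(n^(log_2 49))

Master theorem: compare f(n) = n^3 to n^(log_2 49) where log_2 49 ≈ 5.615. Since 3 < log_2 49, we have f(n) = O(n^(log_2 49 − ε)) for some ε > 0 — Case 1. Hence T(n) = Θ(n^(log_2 49)).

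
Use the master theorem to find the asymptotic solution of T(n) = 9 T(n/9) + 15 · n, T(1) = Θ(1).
T(n) = Θ(n log n)

log_9 9 = 1, and f(n) = 15 · n = Θ(n^(log_9 9)). This is Case 2 of the master theorem: T(n) = Θ(f(n) · log n) = Θ(n log n).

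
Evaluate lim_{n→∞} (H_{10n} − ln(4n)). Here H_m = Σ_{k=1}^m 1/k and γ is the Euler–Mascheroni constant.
lim = ln(5/2) + γ

By Euler-Maclaurin, H_m = ln m + γ + O(1/m). So
  H_{10n} − ln(4n) = ln(10n) + γ − ln(4n) + O(1/n)
                       = ln(10/4) + γ + O(1/n).
Hence the limit is ln(10/4) + γ (= ln(5/2)).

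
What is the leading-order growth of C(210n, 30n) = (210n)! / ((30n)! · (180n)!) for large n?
C(210n, 30n) ~ (823543/46656)^(30n) · sqrt(7/(12π·30n))

Write N = 30n. Apply Stirling to each factorial:
  (7N)! ~ sqrt(2π·7N) · (7N/e)^(7N),
  N! ~ sqrt(2π N) · (N/e)^N,
  (6N)! ~ sqrt(2π·6N) · (6N/e)^(6N).
The exponential factors combine to (7N)^(7N) / (N^N · (6N)^(6N)) = 7^(7N)/6^(6N) = (7^7/6^6)^N = (823543/46656)^N.
The square-root prefactors combine to sqrt(2π·7N) / (sqrt(2π N)·sqrt(2π·6N)) = sqrt(7 / (2π·6·N)) = sqrt(7/(12π·30n)).
Substituting N = 30n: C(210n, 30n) ~ (823543/46656)^(30n) · sqrt(7/(12π·30n)).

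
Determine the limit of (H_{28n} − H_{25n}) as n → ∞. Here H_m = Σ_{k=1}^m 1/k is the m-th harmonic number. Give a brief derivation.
lim = ln(28/25)

Euler-Maclaurin gives H_m = ln m + γ + 1/(2m) + O(1/m^2). The γ and O(1/m) terms cancel in the difference:
  H_{28n} − H_{25n} = ln(28n) − ln(25n) + O(1/n) = ln(28/25) + O(1/n).
Hence the limit is ln(28/25).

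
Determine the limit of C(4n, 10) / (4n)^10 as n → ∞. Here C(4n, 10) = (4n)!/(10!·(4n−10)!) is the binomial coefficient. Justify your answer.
lim = 1/10! = 1/3628800

With N = 4n → ∞: C(N, 10) / N^10 = [N(N−1)…(N−9)] / (10! · N^10) = (1/10!) · 1 · (1 − 1/(4n)) · … · (1 − 9/(4n)). Each factor → 1 as N → ∞, so the limit is 1/10! = 1/3628800.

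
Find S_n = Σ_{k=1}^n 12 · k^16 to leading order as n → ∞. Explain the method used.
S_n ~ 12 · n^17 / 17

By integral comparison (Euler-Maclaurin), Σ_{k=1}^n 12 · k^16 = 12 · ∫_0^n x^16 dx + O(n^16) = 12 · n^17/17 + O(n^16). (Equivalently, Faulhaber's formula gives the same leading term.)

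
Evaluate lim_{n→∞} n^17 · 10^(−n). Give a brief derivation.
lim = 0

Exponentials with base > 1 dominate every fixed polynomial: for any fixed c, n^c / 10^n → 0 as n → ∞ (e.g. by the ratio test, or by writing 10^n = e^(n ln 10) and noting e^(n ln 10) / n^c → ∞). Hence n^17 · 10^(−n) = n^17 / 10^n → 0.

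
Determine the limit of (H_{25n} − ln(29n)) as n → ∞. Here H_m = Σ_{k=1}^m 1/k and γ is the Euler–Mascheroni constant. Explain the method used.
lim = ln(25/29) + γ

By Euler-Maclaurin, H_m = ln m + γ + O(1/m). So
  H_{25n} − ln(29n) = ln(25n) + γ − ln(29n) + O(1/n)
                       = ln(25/29) + γ + O(1/n).
Hence the limit is ln(25/29) + γ.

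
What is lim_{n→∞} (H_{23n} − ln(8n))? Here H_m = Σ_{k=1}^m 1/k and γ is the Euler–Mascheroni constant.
lim = ln(23/8) + γ

By Euler-Maclaurin, H_m = ln m + γ + O(1/m). So
  H_{23n} − ln(8n) = ln(23n) + γ − ln(8n) + O(1/n)
                       = ln(23/8) + γ + O(1/n).
Hence the limit is ln(23/8) + γ.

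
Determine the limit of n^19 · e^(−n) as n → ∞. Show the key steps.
lim = 0

Exponentials with base > 1 dominate every fixed polynomial: for any fixed c, n^c / e^n → 0 as n → ∞ (e.g. by the ratio test, or since e^n grows faster than any power of n). Hence n^19 · e^(−n) = n^19 / e^n → 0.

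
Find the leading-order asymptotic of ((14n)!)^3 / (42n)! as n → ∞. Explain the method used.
((14n)!)^3/(42n)! ~ ((2π·14n)^(2/2) / sqrt(3)) · 3^(−3·14n)  →  0

Write N = 14n. Stirling: N! ~ sqrt(2π N)(N/e)^N and (3N)! ~ sqrt(2π·3N)·(3N/e)^(3N).
  (N!)^3/(3N)! ~ (2π N)^(3/2) (N/e)^(3N) / [sqrt(2π·3N) (3N/e)^(3N)]
     = (2π N)^(3/2) / sqrt(2π·3N) · (N/(3N))^(3N)
     = (2π N)^((3−1)/2) / sqrt(3) · 3^(−3N).
Since 3^3 > 1, the factor 3^(−3N) decays exponentially, so the ratio → 0. Substituting N = 14n gives the stated form.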